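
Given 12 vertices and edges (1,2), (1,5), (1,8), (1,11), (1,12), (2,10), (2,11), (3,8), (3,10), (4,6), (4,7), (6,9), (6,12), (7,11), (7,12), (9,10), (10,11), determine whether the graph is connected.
Yes (BFS from 1 visits [1, 2, 5, 8, 11, 12, 10, 3, 7, 6, 9, 4] — all 12 vertices reached)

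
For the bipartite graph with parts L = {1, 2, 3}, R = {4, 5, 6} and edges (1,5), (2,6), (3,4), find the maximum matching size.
3 (matching: (1,5), (2,6), (3,4); upper bound min(|L|,|R|) = min(3,3) = 3)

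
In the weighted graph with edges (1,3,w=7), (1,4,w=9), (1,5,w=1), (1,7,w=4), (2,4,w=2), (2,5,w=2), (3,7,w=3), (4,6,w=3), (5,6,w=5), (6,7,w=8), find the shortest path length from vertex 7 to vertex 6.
8 (path: 7 -> 6; weights 8 = 8)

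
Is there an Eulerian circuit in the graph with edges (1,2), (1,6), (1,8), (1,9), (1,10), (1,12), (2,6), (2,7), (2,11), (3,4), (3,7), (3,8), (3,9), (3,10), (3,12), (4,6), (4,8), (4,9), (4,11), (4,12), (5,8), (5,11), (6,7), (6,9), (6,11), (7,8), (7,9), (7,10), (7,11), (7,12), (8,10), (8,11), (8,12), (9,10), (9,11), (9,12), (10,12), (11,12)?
Yes (the graph is connected and all 12 vertices have even degree)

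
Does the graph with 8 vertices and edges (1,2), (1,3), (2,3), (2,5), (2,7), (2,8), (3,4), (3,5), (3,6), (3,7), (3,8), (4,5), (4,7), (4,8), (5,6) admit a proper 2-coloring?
No (odd cycle of length 3: 2 -> 1 -> 3 -> 2)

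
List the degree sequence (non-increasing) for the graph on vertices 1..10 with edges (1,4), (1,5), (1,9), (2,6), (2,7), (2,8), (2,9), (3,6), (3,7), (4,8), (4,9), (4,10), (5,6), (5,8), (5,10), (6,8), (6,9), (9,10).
[5, 5, 4, 4, 4, 4, 3, 3, 2, 2] (degrees: deg(1)=3, deg(2)=4, deg(3)=2, deg(4)=4, deg(5)=4, deg(6)=5, deg(7)=2, deg(8)=4, deg(9)=5, deg(10)=3)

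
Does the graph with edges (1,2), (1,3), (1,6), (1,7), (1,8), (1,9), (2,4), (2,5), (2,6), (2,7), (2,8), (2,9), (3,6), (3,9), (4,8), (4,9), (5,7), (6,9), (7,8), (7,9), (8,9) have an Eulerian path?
No (6 vertices have odd degree: {2, 3, 4, 7, 8, 9}; Eulerian path requires 0 or 2)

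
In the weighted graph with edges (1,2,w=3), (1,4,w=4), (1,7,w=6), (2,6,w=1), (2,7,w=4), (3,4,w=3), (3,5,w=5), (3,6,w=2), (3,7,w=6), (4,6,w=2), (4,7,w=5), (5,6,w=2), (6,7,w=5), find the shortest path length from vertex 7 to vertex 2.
4 (path: 7 -> 2; weights 4 = 4)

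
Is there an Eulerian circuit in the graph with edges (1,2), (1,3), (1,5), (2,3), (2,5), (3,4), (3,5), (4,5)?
No (2 vertices have odd degree: {1, 2}; Eulerian circuit requires 0)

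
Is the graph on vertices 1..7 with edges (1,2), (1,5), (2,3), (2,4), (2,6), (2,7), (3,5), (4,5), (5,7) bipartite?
Yes. Partition: {1, 3, 4, 6, 7}, {2, 5}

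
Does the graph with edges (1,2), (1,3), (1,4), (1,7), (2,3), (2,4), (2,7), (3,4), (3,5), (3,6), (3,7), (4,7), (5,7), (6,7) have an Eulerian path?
Yes — and in fact it has an Eulerian circuit (the graph is connected and all 7 vertices have even degree)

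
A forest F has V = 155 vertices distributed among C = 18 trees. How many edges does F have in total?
137 (Each of the 18 component trees on V_i vertices has V_i - 1 edges; summing gives V - C = 155 - 18 = 137)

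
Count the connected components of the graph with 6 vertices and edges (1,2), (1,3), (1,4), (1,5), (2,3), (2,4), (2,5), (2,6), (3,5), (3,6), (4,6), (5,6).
1 (components: {1, 2, 3, 4, 5, 6})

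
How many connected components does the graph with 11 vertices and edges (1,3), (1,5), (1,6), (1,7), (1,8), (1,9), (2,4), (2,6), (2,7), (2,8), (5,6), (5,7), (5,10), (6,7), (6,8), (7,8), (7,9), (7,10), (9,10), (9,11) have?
1 (components: {1, 2, 3, 4, 5, 6, 7, 8, 9, 10, 11})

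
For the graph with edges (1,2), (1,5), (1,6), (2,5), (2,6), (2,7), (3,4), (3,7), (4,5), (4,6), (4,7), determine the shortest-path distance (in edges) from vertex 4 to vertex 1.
2 (path: 4 -> 5 -> 1, 2 edges)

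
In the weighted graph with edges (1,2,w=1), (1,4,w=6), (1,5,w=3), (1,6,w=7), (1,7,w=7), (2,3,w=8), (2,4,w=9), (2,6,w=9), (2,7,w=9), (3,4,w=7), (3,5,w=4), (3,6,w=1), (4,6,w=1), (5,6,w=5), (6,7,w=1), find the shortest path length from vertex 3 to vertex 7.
2 (path: 3 -> 6 -> 7; weights 1 + 1 = 2)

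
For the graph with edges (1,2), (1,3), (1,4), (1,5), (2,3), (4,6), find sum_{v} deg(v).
12 (handshake: sum of degrees = 2|E| = 2 x 6 = 12)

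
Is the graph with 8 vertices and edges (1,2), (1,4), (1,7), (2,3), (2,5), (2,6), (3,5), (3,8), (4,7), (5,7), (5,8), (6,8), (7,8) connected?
Yes (BFS from 1 visits [1, 2, 4, 7, 3, 5, 6, 8] — all 8 vertices reached)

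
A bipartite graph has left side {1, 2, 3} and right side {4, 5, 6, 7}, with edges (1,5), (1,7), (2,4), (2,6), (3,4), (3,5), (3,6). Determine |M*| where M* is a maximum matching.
3 (matching: (1,7), (2,6), (3,5); upper bound min(|L|,|R|) = min(3,4) = 3)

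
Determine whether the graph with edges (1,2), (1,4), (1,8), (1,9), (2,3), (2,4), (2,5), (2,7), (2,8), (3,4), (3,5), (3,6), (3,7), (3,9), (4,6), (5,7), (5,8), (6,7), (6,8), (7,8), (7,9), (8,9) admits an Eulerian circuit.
Yes (the graph is connected and all 9 vertices have even degree)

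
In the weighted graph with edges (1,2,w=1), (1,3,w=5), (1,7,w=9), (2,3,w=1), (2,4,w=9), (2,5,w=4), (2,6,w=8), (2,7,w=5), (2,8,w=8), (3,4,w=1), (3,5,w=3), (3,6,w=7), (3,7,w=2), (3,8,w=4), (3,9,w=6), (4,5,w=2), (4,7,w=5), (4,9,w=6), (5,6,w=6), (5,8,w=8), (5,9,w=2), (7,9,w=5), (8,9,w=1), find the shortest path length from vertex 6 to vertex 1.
9 (path: 6 -> 2 -> 1; weights 8 + 1 = 9)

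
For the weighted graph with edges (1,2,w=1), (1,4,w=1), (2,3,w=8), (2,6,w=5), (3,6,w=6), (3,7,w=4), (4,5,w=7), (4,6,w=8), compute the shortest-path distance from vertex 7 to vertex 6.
10 (path: 7 -> 3 -> 6; weights 4 + 6 = 10)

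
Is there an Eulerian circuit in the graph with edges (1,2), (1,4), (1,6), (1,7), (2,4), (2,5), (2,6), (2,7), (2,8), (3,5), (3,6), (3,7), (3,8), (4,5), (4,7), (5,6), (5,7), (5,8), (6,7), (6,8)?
Yes (the graph is connected and all 8 vertices have even degree)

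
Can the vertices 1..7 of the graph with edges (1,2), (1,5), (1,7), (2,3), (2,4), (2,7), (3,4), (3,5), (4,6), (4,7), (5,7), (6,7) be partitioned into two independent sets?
No (odd cycle of length 3: 5 -> 1 -> 7 -> 5)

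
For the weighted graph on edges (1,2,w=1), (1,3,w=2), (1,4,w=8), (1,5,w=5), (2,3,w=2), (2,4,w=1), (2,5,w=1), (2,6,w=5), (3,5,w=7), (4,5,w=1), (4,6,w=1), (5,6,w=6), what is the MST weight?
6 (MST edges: (1,2,w=1), (1,3,w=2), (2,4,w=1), (2,5,w=1), (4,6,w=1); sum of weights 1 + 2 + 1 + 1 + 1 = 6)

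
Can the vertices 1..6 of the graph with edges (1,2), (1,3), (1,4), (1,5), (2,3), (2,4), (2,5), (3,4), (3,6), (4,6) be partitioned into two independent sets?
No (odd cycle of length 3: 3 -> 1 -> 4 -> 3)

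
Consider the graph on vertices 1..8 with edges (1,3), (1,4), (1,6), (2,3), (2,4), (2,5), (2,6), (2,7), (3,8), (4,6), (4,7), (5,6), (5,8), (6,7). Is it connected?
Yes (BFS from 1 visits [1, 3, 4, 6, 2, 8, 7, 5] — all 8 vertices reached)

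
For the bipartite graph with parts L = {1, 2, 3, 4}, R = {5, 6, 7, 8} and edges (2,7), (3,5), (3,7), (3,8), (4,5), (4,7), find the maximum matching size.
3 (matching: (2,7), (3,8), (4,5); upper bound min(|L|,|R|) = min(4,4) = 4)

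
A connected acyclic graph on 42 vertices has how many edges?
41 (A tree on V vertices has V - 1 edges, so 42 - 1 = 41)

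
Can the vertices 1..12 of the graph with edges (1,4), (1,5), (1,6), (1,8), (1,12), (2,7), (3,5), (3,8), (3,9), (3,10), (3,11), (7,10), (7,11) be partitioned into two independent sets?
Yes. Partition: {1, 3, 7}, {2, 4, 5, 6, 8, 9, 10, 11, 12}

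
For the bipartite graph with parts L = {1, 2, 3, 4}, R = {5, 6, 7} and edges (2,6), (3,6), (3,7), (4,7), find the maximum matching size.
2 (matching: (2,6), (3,7); upper bound min(|L|,|R|) = min(4,3) = 3)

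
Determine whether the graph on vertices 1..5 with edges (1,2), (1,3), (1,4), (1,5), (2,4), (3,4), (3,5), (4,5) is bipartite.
No (odd cycle of length 3: 5 -> 1 -> 4 -> 5)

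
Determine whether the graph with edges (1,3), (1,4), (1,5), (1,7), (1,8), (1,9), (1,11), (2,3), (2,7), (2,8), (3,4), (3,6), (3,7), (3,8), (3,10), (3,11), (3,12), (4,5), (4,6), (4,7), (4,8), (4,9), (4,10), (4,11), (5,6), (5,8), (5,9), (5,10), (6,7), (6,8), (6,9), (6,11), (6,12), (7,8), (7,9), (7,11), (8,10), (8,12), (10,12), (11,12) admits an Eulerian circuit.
No (8 vertices have odd degree: {1, 2, 3, 4, 8, 9, 10, 12}; Eulerian circuit requires 0)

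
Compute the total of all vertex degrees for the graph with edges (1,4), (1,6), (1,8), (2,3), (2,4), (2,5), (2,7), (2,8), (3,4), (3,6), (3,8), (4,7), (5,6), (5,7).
28 (handshake: sum of degrees = 2|E| = 2 x 14 = 28)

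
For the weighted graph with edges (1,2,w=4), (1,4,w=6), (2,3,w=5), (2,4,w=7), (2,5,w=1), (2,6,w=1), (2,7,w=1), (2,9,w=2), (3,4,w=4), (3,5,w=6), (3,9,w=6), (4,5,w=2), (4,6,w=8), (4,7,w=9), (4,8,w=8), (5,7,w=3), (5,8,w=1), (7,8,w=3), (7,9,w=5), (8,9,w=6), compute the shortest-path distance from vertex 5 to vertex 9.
3 (path: 5 -> 2 -> 9; weights 1 + 2 = 3)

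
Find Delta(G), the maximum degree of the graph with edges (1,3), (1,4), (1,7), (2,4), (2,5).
3 (attained at vertex 1)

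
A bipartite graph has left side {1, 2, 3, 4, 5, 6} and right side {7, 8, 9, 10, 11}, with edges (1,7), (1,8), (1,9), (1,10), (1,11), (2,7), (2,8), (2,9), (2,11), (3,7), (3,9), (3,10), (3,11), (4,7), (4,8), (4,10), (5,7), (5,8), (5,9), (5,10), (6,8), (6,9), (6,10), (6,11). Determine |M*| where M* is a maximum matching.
5 (matching: (1,11), (2,9), (3,10), (4,8), (5,7); upper bound min(|L|,|R|) = min(6,5) = 5)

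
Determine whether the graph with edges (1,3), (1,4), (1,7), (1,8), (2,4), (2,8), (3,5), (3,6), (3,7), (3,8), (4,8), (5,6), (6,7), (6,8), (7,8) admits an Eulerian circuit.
No (2 vertices have odd degree: {3, 4}; Eulerian circuit requires 0)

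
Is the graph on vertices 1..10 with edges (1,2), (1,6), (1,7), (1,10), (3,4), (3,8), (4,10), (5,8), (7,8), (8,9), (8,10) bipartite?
Yes. Partition: {1, 4, 8}, {2, 3, 5, 6, 7, 9, 10}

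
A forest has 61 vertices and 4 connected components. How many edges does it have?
57 (Each of the 4 component trees on V_i vertices has V_i - 1 edges; summing gives V - C = 61 - 4 = 57)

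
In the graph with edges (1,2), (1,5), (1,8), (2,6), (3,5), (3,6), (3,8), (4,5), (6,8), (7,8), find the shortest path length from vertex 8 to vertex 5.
2 (path: 8 -> 3 -> 5, 2 edges)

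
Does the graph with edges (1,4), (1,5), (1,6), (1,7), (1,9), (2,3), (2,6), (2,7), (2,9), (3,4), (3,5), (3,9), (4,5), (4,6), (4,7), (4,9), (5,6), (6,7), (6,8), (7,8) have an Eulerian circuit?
No (2 vertices have odd degree: {1, 7}; Eulerian circuit requires 0)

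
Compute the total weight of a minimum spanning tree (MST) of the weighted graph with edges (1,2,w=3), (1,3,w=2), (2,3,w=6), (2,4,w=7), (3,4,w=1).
6 (MST edges: (1,2,w=3), (1,3,w=2), (3,4,w=1); sum of weights 3 + 2 + 1 = 6)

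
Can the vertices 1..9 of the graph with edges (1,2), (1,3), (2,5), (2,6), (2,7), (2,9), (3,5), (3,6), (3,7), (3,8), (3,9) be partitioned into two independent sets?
Yes. Partition: {1, 4, 5, 6, 7, 8, 9}, {2, 3}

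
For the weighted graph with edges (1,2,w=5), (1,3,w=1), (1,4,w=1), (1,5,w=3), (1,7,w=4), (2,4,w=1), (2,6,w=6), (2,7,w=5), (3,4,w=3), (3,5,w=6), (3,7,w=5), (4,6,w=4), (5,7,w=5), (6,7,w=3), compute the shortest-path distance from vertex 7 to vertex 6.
3 (path: 7 -> 6; weights 3 = 3)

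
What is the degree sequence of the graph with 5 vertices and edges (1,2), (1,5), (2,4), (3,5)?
[2, 2, 2, 1, 1] (degrees: deg(1)=2, deg(2)=2, deg(3)=1, deg(4)=1, deg(5)=2)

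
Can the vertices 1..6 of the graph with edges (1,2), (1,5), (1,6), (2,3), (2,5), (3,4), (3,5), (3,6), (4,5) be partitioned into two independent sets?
No (odd cycle of length 3: 2 -> 1 -> 5 -> 2)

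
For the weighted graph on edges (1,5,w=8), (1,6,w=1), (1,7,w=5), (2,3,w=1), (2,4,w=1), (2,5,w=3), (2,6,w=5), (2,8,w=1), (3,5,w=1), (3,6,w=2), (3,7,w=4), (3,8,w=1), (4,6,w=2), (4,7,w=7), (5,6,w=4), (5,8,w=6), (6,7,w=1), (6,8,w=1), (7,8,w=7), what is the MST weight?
7 (MST edges: (1,6,w=1), (2,3,w=1), (2,4,w=1), (2,8,w=1), (3,5,w=1), (6,7,w=1), (6,8,w=1); sum of weights 1 + 1 + 1 + 1 + 1 + 1 + 1 = 7)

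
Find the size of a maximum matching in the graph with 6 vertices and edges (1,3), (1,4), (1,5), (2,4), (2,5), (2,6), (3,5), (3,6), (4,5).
3 (matching: (1,3), (2,6), (4,5); upper bound floor(n/2) = floor(6/2) = 3)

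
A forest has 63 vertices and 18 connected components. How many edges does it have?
45 (Each of the 18 component trees on V_i vertices has V_i - 1 edges; summing gives V - C = 63 - 18 = 45)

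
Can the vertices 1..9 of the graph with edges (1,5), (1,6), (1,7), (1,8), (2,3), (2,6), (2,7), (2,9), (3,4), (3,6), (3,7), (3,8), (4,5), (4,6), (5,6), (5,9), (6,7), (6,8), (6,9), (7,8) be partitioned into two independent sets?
No (odd cycle of length 3: 6 -> 1 -> 8 -> 6)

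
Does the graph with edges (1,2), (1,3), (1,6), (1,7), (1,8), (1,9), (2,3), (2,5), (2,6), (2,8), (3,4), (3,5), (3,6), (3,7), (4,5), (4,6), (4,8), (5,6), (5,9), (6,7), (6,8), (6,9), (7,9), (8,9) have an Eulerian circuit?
No (4 vertices have odd degree: {2, 5, 8, 9}; Eulerian circuit requires 0)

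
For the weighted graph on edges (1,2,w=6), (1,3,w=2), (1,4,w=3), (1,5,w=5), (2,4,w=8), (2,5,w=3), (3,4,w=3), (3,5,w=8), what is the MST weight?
13 (MST edges: (1,3,w=2), (1,4,w=3), (1,5,w=5), (2,5,w=3); sum of weights 2 + 3 + 5 + 3 = 13)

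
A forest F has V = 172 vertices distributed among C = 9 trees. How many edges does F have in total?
163 (Each of the 9 component trees on V_i vertices has V_i - 1 edges; summing gives V - C = 172 - 9 = 163)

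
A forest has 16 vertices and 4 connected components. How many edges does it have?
12 (Each of the 4 component trees on V_i vertices has V_i - 1 edges; summing gives V - C = 16 - 4 = 12)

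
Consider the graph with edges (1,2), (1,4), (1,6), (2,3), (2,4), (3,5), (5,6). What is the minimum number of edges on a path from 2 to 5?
2 (path: 2 -> 3 -> 5, 2 edges)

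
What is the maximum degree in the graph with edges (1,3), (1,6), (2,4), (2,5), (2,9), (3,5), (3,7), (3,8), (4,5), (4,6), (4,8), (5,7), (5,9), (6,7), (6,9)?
5 (attained at vertex 5)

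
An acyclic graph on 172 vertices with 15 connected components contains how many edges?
157 (Each of the 15 component trees on V_i vertices has V_i - 1 edges; summing gives V - C = 172 - 15 = 157)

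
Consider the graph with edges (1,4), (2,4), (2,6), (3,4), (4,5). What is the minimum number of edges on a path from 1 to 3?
2 (path: 1 -> 4 -> 3, 2 edges)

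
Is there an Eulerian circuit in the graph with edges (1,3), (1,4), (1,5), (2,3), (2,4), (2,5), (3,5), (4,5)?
No (4 vertices have odd degree: {1, 2, 3, 4}; Eulerian circuit requires 0)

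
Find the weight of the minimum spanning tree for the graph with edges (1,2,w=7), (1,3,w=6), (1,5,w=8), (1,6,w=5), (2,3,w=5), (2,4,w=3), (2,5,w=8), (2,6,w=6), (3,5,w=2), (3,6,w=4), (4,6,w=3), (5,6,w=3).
16 (MST edges: (1,6,w=5), (2,4,w=3), (3,5,w=2), (4,6,w=3), (5,6,w=3); sum of weights 5 + 3 + 2 + 3 + 3 = 16)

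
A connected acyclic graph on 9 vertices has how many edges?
8 (A tree on V vertices has V - 1 edges, so 9 - 1 = 8)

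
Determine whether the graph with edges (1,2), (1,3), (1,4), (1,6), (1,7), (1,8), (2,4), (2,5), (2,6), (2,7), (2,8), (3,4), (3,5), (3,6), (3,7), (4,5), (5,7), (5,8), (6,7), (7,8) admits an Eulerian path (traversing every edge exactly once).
Yes (the graph is connected and exactly 2 vertices have odd degree: {3, 5}; any Eulerian path must start and end at those)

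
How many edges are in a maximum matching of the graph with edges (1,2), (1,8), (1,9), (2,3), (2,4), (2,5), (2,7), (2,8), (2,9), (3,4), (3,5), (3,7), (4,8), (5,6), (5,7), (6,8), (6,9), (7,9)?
4 (matching: (2,9), (3,4), (5,7), (6,8); upper bound floor(n/2) = floor(9/2) = 4)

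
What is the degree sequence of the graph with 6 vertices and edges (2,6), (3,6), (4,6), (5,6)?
[4, 1, 1, 1, 1, 0] (degrees: deg(1)=0, deg(2)=1, deg(3)=1, deg(4)=1, deg(5)=1, deg(6)=4)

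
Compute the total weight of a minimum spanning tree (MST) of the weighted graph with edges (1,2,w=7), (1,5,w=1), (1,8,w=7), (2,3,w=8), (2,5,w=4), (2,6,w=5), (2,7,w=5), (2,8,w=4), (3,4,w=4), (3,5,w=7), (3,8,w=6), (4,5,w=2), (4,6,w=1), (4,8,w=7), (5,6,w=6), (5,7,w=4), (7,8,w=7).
20 (MST edges: (1,5,w=1), (2,5,w=4), (2,8,w=4), (3,4,w=4), (4,5,w=2), (4,6,w=1), (5,7,w=4); sum of weights 1 + 4 + 4 + 4 + 2 + 1 + 4 = 20)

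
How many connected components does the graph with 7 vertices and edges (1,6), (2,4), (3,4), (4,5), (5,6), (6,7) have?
1 (components: {1, 2, 3, 4, 5, 6, 7})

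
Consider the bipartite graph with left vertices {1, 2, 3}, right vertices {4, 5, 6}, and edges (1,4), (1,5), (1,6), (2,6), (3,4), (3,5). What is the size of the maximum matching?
3 (matching: (1,4), (2,6), (3,5); upper bound min(|L|,|R|) = min(3,3) = 3)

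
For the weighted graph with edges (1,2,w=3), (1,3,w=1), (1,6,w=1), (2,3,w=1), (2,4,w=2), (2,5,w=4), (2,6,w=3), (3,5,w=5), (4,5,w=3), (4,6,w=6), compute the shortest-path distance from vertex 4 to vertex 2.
2 (path: 4 -> 2; weights 2 = 2)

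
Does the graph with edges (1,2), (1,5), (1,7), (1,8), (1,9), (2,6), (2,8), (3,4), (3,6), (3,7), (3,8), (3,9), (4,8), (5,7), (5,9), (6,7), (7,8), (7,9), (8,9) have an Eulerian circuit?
No (6 vertices have odd degree: {1, 2, 3, 5, 6, 9}; Eulerian circuit requires 0)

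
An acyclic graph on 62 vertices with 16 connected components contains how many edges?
46 (Each of the 16 component trees on V_i vertices has V_i - 1 edges; summing gives V - C = 62 - 16 = 46)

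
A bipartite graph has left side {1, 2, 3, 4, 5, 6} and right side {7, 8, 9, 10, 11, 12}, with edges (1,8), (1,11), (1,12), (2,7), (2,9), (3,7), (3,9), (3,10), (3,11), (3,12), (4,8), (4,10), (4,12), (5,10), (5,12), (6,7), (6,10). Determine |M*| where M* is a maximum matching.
6 (matching: (1,12), (2,9), (3,11), (4,8), (5,10), (6,7); upper bound min(|L|,|R|) = min(6,6) = 6)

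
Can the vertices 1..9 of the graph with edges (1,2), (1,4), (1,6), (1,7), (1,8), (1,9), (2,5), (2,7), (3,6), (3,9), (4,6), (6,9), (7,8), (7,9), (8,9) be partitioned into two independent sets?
No (odd cycle of length 3: 7 -> 1 -> 8 -> 7)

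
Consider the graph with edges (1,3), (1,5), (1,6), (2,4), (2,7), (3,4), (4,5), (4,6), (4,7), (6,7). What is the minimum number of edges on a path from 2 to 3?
2 (path: 2 -> 4 -> 3, 2 edges)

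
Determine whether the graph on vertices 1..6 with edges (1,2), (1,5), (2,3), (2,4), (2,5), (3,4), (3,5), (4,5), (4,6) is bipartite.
No (odd cycle of length 3: 2 -> 1 -> 5 -> 2)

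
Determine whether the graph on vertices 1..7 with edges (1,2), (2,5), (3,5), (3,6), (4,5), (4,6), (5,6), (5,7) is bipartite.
No (odd cycle of length 3: 4 -> 5 -> 6 -> 4)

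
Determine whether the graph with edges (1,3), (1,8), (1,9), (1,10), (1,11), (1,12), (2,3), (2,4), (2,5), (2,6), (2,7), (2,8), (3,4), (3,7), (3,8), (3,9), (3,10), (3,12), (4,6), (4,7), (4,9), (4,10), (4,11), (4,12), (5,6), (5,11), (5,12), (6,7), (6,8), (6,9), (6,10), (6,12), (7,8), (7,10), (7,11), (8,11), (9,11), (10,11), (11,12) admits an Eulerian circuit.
No (2 vertices have odd degree: {7, 9}; Eulerian circuit requires 0)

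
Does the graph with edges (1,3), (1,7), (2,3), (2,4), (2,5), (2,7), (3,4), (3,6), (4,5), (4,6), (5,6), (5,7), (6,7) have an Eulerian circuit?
Yes (the graph is connected and all 7 vertices have even degree)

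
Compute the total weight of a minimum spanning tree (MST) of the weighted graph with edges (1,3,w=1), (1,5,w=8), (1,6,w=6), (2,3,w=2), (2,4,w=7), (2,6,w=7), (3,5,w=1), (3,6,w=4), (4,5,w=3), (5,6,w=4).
11 (MST edges: (1,3,w=1), (2,3,w=2), (3,5,w=1), (3,6,w=4), (4,5,w=3); sum of weights 1 + 2 + 1 + 4 + 3 = 11)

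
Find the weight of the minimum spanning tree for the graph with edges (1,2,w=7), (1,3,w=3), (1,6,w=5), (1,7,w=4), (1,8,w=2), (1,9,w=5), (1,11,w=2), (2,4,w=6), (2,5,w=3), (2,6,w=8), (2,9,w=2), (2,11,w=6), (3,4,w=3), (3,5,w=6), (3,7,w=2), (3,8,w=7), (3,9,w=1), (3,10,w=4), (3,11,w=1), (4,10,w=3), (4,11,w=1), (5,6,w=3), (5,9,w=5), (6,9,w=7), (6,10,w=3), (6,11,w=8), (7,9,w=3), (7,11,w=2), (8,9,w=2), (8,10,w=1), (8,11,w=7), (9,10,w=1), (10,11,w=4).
17 (MST edges: (1,11,w=2), (2,5,w=3), (2,9,w=2), (3,7,w=2), (3,9,w=1), (3,11,w=1), (4,11,w=1), (5,6,w=3), (8,10,w=1), (9,10,w=1); sum of weights 2 + 3 + 2 + 2 + 1 + 1 + 1 + 3 + 1 + 1 = 17)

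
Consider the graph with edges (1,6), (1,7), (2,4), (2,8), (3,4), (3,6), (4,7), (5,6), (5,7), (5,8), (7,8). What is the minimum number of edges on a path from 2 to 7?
2 (path: 2 -> 8 -> 7, 2 edges)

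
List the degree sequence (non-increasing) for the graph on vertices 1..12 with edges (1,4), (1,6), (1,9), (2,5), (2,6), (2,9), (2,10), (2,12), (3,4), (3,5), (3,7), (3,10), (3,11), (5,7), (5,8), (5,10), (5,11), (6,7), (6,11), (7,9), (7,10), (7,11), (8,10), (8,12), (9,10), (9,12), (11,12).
[6, 6, 6, 5, 5, 5, 5, 4, 4, 3, 3, 2] (degrees: deg(1)=3, deg(2)=5, deg(3)=5, deg(4)=2, deg(5)=6, deg(6)=4, deg(7)=6, deg(8)=3, deg(9)=5, deg(10)=6, deg(11)=5, deg(12)=4)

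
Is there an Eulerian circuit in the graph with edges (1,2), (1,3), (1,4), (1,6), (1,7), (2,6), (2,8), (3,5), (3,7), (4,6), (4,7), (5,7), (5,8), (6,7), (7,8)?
No (6 vertices have odd degree: {1, 2, 3, 4, 5, 8}; Eulerian circuit requires 0)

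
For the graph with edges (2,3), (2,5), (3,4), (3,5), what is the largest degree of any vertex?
3 (attained at vertex 3)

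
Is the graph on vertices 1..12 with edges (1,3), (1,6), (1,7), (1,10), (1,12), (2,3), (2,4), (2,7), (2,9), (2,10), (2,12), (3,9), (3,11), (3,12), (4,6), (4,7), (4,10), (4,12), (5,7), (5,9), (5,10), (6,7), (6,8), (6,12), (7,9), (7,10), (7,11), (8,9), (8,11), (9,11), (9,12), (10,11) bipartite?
No (odd cycle of length 3: 10 -> 1 -> 7 -> 10)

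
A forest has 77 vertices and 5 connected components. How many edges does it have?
72 (Each of the 5 component trees on V_i vertices has V_i - 1 edges; summing gives V - C = 77 - 5 = 72)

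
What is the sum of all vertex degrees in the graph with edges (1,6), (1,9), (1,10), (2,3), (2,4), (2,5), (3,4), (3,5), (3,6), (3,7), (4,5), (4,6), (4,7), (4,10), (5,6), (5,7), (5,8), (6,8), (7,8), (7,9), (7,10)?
42 (handshake: sum of degrees = 2|E| = 2 x 21 = 42)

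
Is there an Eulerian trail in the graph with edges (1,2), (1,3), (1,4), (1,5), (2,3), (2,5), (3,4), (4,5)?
No (4 vertices have odd degree: {2, 3, 4, 5}; Eulerian path requires 0 or 2)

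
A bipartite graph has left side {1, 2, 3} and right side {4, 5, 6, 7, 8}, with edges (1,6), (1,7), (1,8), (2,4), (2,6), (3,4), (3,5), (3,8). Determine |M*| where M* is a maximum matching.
3 (matching: (1,7), (2,6), (3,8); upper bound min(|L|,|R|) = min(3,5) = 3)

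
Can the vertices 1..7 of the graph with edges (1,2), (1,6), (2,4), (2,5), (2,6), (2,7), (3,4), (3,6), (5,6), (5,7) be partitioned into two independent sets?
No (odd cycle of length 3: 2 -> 1 -> 6 -> 2)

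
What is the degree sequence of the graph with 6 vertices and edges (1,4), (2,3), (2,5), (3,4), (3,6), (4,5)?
[3, 3, 2, 2, 1, 1] (degrees: deg(1)=1, deg(2)=2, deg(3)=3, deg(4)=3, deg(5)=2, deg(6)=1)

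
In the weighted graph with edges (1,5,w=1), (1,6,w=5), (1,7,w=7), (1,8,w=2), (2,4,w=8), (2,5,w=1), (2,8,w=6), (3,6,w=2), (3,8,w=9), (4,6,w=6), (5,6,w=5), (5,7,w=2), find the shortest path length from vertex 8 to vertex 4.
12 (path: 8 -> 1 -> 5 -> 2 -> 4; weights 2 + 1 + 1 + 8 = 12)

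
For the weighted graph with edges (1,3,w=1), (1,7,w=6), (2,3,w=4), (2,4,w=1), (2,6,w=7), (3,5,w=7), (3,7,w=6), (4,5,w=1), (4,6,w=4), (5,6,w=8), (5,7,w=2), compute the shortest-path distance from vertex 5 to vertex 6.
5 (path: 5 -> 4 -> 6; weights 1 + 4 = 5)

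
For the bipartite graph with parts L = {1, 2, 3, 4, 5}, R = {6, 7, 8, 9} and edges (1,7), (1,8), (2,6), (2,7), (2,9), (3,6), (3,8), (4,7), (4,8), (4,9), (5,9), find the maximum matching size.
4 (matching: (1,8), (2,9), (3,6), (4,7); upper bound min(|L|,|R|) = min(5,4) = 4)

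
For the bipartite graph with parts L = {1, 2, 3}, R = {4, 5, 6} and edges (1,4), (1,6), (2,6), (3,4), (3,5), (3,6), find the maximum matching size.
3 (matching: (1,4), (2,6), (3,5); upper bound min(|L|,|R|) = min(3,3) = 3)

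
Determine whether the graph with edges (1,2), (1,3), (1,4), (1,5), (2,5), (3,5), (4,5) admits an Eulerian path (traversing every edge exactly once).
Yes — and in fact it has an Eulerian circuit (the graph is connected and all 5 vertices have even degree)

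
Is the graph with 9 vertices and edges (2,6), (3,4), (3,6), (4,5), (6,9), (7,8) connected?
No, it has 3 components: {1}, {2, 3, 4, 5, 6, 9}, {7, 8}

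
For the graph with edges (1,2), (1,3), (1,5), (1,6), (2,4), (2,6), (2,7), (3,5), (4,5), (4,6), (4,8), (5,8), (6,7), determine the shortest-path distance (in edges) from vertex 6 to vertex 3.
2 (path: 6 -> 1 -> 3, 2 edges)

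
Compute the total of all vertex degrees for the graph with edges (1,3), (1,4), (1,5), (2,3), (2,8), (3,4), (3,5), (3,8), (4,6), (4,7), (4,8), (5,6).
24 (handshake: sum of degrees = 2|E| = 2 x 12 = 24)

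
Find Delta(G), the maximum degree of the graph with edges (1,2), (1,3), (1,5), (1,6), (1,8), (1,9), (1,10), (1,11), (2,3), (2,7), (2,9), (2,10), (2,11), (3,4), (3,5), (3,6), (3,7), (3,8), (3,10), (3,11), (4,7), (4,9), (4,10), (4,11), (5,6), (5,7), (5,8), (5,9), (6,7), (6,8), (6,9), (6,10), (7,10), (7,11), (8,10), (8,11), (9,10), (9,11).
9 (attained at vertex 3)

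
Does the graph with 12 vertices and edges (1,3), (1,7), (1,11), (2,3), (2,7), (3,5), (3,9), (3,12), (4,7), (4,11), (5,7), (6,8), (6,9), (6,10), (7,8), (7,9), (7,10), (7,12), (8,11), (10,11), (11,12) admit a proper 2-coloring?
Yes. Partition: {1, 2, 4, 5, 8, 9, 10, 12}, {3, 6, 7, 11}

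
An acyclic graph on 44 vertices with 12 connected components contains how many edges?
32 (Each of the 12 component trees on V_i vertices has V_i - 1 edges; summing gives V - C = 44 - 12 = 32)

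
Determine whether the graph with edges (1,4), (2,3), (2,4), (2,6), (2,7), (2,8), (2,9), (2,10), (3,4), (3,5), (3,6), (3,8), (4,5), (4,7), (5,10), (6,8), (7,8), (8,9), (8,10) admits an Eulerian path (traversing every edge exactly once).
No (8 vertices have odd degree: {1, 2, 3, 4, 5, 6, 7, 10}; Eulerian path requires 0 or 2)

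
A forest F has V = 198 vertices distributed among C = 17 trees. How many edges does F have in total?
181 (Each of the 17 component trees on V_i vertices has V_i - 1 edges; summing gives V - C = 198 - 17 = 181)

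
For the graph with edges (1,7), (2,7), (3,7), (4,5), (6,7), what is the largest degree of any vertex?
4 (attained at vertex 7)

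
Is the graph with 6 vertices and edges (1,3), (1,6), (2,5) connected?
No, it has 3 components: {1, 3, 6}, {2, 5}, {4}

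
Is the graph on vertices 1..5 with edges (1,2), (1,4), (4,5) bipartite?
Yes. Partition: {1, 3, 5}, {2, 4}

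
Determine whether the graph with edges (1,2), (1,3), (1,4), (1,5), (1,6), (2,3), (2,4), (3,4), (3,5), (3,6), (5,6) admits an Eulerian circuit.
No (6 vertices have odd degree: {1, 2, 3, 4, 5, 6}; Eulerian circuit requires 0)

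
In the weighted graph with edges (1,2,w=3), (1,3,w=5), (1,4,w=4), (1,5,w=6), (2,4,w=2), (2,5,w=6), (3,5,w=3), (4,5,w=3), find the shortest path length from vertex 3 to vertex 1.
5 (path: 3 -> 1; weights 5 = 5)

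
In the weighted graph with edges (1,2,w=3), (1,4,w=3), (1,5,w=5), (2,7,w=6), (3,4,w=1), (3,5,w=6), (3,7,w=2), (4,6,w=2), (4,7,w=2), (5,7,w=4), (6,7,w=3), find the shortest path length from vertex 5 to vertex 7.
4 (path: 5 -> 7; weights 4 = 4)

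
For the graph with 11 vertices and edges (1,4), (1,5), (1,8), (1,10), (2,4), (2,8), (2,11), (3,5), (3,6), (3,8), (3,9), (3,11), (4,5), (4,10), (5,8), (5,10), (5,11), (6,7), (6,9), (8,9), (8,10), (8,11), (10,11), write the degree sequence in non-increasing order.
[7, 6, 5, 5, 5, 4, 4, 3, 3, 3, 1] (degrees: deg(1)=4, deg(2)=3, deg(3)=5, deg(4)=4, deg(5)=6, deg(6)=3, deg(7)=1, deg(8)=7, deg(9)=3, deg(10)=5, deg(11)=5)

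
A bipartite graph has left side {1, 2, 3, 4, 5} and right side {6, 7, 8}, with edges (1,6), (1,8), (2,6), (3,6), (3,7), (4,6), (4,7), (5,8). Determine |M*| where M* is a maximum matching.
3 (matching: (1,8), (2,6), (3,7); upper bound min(|L|,|R|) = min(5,3) = 3)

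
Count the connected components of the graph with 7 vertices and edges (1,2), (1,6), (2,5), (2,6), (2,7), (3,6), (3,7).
2 (components: {1, 2, 3, 5, 6, 7}, {4})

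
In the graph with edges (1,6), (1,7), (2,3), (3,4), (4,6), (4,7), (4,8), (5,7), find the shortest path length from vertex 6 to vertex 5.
3 (path: 6 -> 4 -> 7 -> 5, 3 edges)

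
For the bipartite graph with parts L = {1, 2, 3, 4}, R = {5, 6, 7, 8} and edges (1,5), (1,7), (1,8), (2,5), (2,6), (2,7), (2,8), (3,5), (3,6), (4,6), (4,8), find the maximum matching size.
4 (matching: (1,8), (2,7), (3,5), (4,6); upper bound min(|L|,|R|) = min(4,4) = 4)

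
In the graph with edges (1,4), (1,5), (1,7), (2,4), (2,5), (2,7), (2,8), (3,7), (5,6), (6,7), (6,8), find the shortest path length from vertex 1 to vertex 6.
2 (path: 1 -> 7 -> 6, 2 edges)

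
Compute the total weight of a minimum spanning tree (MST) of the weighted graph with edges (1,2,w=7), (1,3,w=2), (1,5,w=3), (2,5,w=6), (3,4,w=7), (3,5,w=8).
18 (MST edges: (1,3,w=2), (1,5,w=3), (2,5,w=6), (3,4,w=7); sum of weights 2 + 3 + 6 + 7 = 18)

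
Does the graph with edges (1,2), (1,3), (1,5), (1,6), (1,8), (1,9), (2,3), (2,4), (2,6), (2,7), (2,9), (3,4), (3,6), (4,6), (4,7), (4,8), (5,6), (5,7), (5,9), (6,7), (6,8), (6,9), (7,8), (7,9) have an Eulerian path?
Yes (the graph is connected and exactly 2 vertices have odd degree: {4, 9}; any Eulerian path must start and end at those)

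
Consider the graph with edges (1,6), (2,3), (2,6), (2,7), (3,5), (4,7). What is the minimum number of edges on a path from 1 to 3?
3 (path: 1 -> 6 -> 2 -> 3, 3 edges)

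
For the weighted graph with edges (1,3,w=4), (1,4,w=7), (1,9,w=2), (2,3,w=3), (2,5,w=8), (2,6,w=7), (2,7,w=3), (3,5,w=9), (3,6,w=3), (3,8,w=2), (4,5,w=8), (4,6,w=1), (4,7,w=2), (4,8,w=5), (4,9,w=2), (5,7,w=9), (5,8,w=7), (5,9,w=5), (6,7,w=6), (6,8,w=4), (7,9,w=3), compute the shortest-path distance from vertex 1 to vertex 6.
5 (path: 1 -> 9 -> 4 -> 6; weights 2 + 2 + 1 = 5)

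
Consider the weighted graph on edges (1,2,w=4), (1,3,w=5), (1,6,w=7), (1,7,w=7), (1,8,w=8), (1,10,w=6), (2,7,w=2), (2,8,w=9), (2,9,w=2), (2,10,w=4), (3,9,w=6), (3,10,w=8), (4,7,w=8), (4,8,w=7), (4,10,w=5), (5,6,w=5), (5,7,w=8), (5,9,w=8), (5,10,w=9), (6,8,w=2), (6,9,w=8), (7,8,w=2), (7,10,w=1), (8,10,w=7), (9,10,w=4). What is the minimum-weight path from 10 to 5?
9 (path: 10 -> 5; weights 9 = 9)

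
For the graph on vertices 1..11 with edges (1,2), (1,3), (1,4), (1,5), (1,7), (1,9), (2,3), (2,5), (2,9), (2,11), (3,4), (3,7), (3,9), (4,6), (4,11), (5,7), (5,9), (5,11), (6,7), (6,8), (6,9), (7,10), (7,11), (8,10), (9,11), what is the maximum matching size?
5 (matching: (1,9), (3,4), (5,11), (6,8), (7,10); upper bound floor(n/2) = floor(11/2) = 5)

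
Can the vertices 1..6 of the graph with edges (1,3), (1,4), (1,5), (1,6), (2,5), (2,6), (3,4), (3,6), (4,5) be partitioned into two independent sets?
No (odd cycle of length 3: 6 -> 1 -> 3 -> 6)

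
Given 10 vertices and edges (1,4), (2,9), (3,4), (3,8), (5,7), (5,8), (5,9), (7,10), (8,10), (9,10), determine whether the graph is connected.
No, it has 2 components: {1, 2, 3, 4, 5, 7, 8, 9, 10}, {6}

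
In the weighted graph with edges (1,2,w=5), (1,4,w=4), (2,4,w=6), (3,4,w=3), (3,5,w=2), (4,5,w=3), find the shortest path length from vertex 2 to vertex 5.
9 (path: 2 -> 4 -> 5; weights 6 + 3 = 9)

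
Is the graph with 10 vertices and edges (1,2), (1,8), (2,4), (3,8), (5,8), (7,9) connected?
No, it has 4 components: {1, 2, 3, 4, 5, 8}, {6}, {7, 9}, {10}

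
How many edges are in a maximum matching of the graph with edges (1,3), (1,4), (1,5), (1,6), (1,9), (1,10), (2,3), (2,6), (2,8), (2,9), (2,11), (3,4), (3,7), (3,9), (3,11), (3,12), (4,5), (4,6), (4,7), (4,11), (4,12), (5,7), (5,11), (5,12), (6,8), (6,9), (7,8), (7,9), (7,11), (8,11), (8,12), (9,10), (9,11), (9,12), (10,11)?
6 (matching: (1,10), (2,6), (3,4), (5,12), (7,8), (9,11); upper bound floor(n/2) = floor(12/2) = 6)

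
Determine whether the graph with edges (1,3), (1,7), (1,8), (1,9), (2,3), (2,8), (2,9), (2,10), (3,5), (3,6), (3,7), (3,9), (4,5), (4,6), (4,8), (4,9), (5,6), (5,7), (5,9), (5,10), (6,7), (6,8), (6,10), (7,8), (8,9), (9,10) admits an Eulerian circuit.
No (2 vertices have odd degree: {7, 9}; Eulerian circuit requires 0)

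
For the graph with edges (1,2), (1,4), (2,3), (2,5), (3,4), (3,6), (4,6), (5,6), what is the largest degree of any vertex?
3 (attained at vertices 2, 3, 4, 6)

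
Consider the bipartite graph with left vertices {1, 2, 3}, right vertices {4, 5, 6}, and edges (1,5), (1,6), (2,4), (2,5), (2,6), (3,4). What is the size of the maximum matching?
3 (matching: (1,6), (2,5), (3,4); upper bound min(|L|,|R|) = min(3,3) = 3)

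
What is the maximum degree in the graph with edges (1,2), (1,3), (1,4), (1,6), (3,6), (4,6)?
4 (attained at vertex 1)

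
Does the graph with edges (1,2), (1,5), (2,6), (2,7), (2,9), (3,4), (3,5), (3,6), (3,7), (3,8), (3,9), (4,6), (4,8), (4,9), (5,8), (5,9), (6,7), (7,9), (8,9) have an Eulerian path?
Yes — and in fact it has an Eulerian circuit (the graph is connected and all 9 vertices have even degree)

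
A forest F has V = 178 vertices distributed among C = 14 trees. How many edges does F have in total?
164 (Each of the 14 component trees on V_i vertices has V_i - 1 edges; summing gives V - C = 178 - 14 = 164)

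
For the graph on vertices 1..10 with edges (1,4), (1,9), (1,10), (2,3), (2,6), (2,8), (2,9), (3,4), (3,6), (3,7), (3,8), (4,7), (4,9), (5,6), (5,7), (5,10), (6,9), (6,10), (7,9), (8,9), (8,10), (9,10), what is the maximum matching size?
5 (matching: (1,9), (2,8), (3,6), (4,7), (5,10); upper bound floor(n/2) = floor(10/2) = 5)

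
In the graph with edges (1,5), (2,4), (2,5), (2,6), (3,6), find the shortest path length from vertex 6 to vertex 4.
2 (path: 6 -> 2 -> 4, 2 edges)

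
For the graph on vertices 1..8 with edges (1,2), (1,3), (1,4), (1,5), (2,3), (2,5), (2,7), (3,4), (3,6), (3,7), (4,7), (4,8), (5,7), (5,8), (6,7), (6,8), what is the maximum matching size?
4 (matching: (1,4), (2,5), (3,7), (6,8); upper bound floor(n/2) = floor(8/2) = 4)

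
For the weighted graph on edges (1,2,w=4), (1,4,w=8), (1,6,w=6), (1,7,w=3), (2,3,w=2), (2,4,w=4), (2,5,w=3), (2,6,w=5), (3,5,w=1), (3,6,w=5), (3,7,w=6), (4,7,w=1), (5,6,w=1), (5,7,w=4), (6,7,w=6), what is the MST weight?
12 (MST edges: (1,2,w=4), (1,7,w=3), (2,3,w=2), (3,5,w=1), (4,7,w=1), (5,6,w=1); sum of weights 4 + 3 + 2 + 1 + 1 + 1 = 12)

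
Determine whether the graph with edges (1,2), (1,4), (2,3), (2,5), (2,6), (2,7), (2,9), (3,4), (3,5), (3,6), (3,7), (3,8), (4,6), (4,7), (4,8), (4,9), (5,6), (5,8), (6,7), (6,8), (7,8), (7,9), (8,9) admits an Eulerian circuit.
Yes (the graph is connected and all 9 vertices have even degree)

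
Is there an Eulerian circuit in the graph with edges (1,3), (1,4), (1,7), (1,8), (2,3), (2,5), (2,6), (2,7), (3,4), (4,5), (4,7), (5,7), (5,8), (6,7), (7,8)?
No (2 vertices have odd degree: {3, 8}; Eulerian circuit requires 0)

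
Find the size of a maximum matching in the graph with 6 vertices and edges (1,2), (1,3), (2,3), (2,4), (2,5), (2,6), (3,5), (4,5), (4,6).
3 (matching: (1,2), (3,5), (4,6); upper bound floor(n/2) = floor(6/2) = 3)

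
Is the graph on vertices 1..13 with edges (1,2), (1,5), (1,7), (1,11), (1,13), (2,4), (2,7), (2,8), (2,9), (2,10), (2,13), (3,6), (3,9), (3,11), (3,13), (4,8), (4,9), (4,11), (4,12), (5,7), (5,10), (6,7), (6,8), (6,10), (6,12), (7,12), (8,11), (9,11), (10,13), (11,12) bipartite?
No (odd cycle of length 3: 2 -> 1 -> 7 -> 2)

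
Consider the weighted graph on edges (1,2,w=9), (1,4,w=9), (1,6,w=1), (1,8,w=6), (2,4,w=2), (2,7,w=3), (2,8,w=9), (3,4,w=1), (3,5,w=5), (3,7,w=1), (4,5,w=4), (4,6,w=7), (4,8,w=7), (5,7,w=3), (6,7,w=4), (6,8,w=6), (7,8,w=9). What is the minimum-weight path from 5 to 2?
6 (path: 5 -> 4 -> 2; weights 4 + 2 = 6)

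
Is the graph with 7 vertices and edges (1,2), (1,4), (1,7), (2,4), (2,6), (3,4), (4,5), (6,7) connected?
Yes (BFS from 1 visits [1, 2, 4, 7, 6, 3, 5] — all 7 vertices reached)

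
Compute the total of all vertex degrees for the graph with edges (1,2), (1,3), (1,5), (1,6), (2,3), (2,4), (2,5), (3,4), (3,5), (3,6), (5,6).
22 (handshake: sum of degrees = 2|E| = 2 x 11 = 22)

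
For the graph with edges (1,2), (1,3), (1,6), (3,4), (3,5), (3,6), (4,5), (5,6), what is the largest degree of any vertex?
4 (attained at vertex 3)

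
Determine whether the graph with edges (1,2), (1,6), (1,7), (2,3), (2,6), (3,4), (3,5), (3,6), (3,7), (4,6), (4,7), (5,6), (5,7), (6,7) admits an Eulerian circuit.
No (6 vertices have odd degree: {1, 2, 3, 4, 5, 7}; Eulerian circuit requires 0)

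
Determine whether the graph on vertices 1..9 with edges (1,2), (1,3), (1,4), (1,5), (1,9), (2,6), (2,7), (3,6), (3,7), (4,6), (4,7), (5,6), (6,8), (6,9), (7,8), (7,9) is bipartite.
Yes. Partition: {1, 6, 7}, {2, 3, 4, 5, 8, 9}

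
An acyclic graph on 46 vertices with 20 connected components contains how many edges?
26 (Each of the 20 component trees on V_i vertices has V_i - 1 edges; summing gives V - C = 46 - 20 = 26)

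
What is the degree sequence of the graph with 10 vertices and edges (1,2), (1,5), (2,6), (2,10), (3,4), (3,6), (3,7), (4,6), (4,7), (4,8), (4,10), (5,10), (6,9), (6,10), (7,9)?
[5, 5, 4, 3, 3, 3, 2, 2, 2, 1] (degrees: deg(1)=2, deg(2)=3, deg(3)=3, deg(4)=5, deg(5)=2, deg(6)=5, deg(7)=3, deg(8)=1, deg(9)=2, deg(10)=4)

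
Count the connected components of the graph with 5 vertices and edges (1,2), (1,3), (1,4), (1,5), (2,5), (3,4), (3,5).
1 (components: {1, 2, 3, 4, 5})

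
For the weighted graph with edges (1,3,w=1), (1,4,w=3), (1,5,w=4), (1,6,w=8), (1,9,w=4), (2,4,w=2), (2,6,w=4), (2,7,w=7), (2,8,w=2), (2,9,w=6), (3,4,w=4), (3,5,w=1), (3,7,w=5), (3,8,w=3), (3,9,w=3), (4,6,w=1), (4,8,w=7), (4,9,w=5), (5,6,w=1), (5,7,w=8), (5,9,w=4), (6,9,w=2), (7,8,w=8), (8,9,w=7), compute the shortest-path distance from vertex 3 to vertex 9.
3 (path: 3 -> 9; weights 3 = 3)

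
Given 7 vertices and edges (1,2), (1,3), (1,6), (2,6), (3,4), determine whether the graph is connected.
No, it has 3 components: {1, 2, 3, 4, 6}, {5}, {7}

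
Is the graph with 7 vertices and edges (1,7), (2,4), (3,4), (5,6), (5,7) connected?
No, it has 2 components: {1, 5, 6, 7}, {2, 3, 4}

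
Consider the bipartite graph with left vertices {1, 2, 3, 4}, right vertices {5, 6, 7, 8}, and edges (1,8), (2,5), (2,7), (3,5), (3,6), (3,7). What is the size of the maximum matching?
3 (matching: (1,8), (2,7), (3,6); upper bound min(|L|,|R|) = min(4,4) = 4)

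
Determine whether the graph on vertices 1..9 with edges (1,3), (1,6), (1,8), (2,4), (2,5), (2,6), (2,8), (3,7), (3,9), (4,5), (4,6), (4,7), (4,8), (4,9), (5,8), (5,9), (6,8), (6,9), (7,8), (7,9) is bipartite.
No (odd cycle of length 3: 8 -> 1 -> 6 -> 8)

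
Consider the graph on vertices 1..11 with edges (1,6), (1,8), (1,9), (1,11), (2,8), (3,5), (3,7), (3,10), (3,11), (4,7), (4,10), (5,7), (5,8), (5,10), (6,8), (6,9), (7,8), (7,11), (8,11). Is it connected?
Yes (BFS from 1 visits [1, 6, 8, 9, 11, 2, 5, 7, 3, 10, 4] — all 11 vertices reached)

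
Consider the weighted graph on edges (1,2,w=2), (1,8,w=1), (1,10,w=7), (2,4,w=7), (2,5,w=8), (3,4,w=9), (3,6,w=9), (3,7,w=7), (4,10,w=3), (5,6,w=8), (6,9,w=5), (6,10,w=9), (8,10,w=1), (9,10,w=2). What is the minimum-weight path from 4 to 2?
7 (path: 4 -> 2; weights 7 = 7)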